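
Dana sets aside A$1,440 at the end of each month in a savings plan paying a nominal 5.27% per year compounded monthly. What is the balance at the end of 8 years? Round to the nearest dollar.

A$171,486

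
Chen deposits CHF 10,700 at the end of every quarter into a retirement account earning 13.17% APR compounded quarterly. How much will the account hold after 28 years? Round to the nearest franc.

Periodic rate i = 0.1317/4 = 0.032925; n = 28 × 4 = 112 periods.
Accumulation factor s(112|0.032925) = 1112.976282; FV = 10700 × 1112.976282 = 11,908,846.2132

CHF 11,908,846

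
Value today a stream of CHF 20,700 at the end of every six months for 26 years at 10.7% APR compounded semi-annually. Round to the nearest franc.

CHF 361,175

Periodic rate i = 0.107/2 = 0.0535; n = 26 × 2 = 52 periods.
PV = PMT · [1 − (1+i)^(−n)] / i = 20700 · 17.448076 = 361,175.1800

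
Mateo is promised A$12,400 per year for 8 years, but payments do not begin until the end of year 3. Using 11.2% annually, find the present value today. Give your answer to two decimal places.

A$51,239.05

PV at t=2 (ordinary 8-year annuity): 12400 × a(8|0.112) = 12400 × 5.109624 = 63,359.3377
Discount back 2 years: 63,359.3377 × (1+0.112)^(−2) = 63,359.3377 × 0.808706 = 51,239.0482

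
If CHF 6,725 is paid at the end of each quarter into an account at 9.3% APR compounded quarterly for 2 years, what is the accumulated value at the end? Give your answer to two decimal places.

With 4 periods per year: i = 0.02325, n = 8.
Accumulation factor s(8|0.02325) = 8.682168; FV = 6725 × 8.682168 = 58,387.5786

CHF 58,387.58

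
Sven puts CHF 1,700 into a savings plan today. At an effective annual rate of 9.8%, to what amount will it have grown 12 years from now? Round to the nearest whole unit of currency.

CHF 5,220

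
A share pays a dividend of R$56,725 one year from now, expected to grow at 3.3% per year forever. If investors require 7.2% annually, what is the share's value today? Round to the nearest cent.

R$1,454,487.18

PV = D₁/(r − g) = 56725/(0.072 − 0.033) = 1,454,487.1795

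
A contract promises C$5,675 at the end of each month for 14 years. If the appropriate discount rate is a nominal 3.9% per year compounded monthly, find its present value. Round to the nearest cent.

Periodic rate i = 0.039/12 = 0.00325; n = 14 × 12 = 168 periods.
PV = 5675 × [1 − (1+0.00325)^(−168)] / 0.00325 = 5675 × 129.299908 = 733,776.9796

C$733,776.98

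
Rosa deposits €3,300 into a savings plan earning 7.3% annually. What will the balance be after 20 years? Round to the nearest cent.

€13,505.43

FV = PV·(1+i)^n = 3,300 × 4.092554 = 13,505.4288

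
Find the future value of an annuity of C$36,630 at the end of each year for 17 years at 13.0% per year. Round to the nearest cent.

FV = 36630 × [(1+0.13)^17 − 1] / 0.13 = 36630 × 53.739060 = 1,968,461.7806

C$1,968,461.78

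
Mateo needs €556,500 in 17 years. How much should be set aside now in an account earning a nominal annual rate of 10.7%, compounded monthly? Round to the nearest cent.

€90,988.12

i = 0.107/12 = 0.00891667 per month; n = 17·12 = 204.
PV = FV·(1+i)^(−n) = 556,500 × 0.163501 = 90,988.1239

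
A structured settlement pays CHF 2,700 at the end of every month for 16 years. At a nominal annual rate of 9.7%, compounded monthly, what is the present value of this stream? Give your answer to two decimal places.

CHF 262,824.25

Periodic rate i = 0.097/12 = 0.00808333; n = 16 × 12 = 192 periods.
PV = PMT · [1 − (1+i)^(−n)] / i = 2700 · 97.342315 = 262,824.2516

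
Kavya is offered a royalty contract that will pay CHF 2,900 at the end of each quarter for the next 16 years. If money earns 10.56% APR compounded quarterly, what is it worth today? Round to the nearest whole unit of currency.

CHF 89,122

Periodic rate i = 0.1056/4 = 0.0264; n = 16 × 4 = 64 periods.
PV = PMT · [1 − (1+i)^(−n)] / i = 2900 · 30.731671 = 89,121.8453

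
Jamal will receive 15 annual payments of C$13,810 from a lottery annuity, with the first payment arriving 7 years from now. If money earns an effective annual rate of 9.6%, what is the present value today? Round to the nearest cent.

Value one period before first payment (t=6): 13810 × [1 − (1+0.096)^(−15)] / 0.096 = 13810 × 7.782941 = 107,482.4220
PV₀ = 107,482.4220 / (1+0.096)^6 = 107,482.4220 / 1.733258 = 62,011.7688

C$62,011.77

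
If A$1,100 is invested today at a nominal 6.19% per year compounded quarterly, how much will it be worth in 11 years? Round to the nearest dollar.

A$2,162

Periodic rate i = 0.0619/4 = 0.015475; n = 11 × 4 = 44 periods.
FV = PV·(1+i)^n = 1,100 × 1.965379 = 2,161.9173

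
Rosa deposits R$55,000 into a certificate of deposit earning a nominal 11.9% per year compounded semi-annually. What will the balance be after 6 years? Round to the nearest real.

With 2 periods per year: i = 0.0595, n = 12.
55,000 × (1+0.0595)^12 = 55,000 × 2.000836 = 110,045.9901

R$110,046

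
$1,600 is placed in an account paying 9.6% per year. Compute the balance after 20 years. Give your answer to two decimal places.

$10,007.63

FV = 1,600 × (1 + 0.096)^20 = 10,007.6260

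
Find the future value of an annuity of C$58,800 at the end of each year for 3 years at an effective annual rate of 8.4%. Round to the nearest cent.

C$191,632.49

FV = PMT · [(1+i)^n − 1] / i = 58800 · 3.259056 = 191,632.4928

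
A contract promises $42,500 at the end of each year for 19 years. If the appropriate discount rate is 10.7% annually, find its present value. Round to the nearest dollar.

PV = PMT · [1 − (1+i)^(−n)] / i = 42500 · 7.991193 = 339,625.7147

$339,626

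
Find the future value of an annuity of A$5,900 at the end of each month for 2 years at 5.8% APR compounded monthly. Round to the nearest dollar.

i = 0.058/12 = 0.00483333 per month; n = 2·12 = 24.
Accumulation factor s(24|0.00483333) = 25.382506; FV = 5900 × 25.382506 = 149,756.7869

A$149,757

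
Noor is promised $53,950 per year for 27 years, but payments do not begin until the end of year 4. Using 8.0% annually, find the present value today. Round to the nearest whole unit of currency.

$468,323

PV at t=3 (ordinary 27-year annuity): 53950 × a(27|0.08) = 53950 × 10.935165 = 589,952.1394
PV₀ = 589,952.1394 / (1+0.08)^3 = 589,952.1394 / 1.259712 = 468,323.0289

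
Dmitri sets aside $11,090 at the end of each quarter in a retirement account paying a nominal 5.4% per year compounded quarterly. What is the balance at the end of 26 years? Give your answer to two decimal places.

$2,491,874.46

Periodic rate i = 0.054/4 = 0.0135; n = 26 × 4 = 104 periods.
FV = 11090 × [(1+0.0135)^104 − 1] / 0.0135 = 11090 × 224.695623 = 2,491,874.4573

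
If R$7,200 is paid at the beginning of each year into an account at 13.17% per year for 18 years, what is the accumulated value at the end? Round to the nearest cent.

FV = PMT · [(1+i)^n − 1] / i × (1+i) = 7200 · 71.079629 = 511,773.3291
Payments are at the start of each period, so multiply by (1+i).

R$511,773.33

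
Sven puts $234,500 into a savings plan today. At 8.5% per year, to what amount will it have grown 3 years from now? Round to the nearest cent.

FV = 234,500 × (1 + 0.085)^3 = 299,524.2998

$299,524.30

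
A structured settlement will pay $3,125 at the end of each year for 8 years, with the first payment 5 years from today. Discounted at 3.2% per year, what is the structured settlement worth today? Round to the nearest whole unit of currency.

$19,178

PV at t=4 (ordinary 8-year annuity): 3125 × a(8|0.032) = 3125 × 6.960843 = 21,752.6342
Discount back 4 years: 21,752.6342 × (1+0.032)^(−4) = 21,752.6342 × 0.881620 = 19,177.5475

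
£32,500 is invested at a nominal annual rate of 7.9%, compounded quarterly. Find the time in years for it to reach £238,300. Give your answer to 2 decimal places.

25.47 years

Periodic rate i = 0.079/4 = 0.01975.
n = ln(238300/32500) / ln(1+0.01975) = ln(7.33231) / 0.019557 = 101.8684 quarters
= 101.8684/4 years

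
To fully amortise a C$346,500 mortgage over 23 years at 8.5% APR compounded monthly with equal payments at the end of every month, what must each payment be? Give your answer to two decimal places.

C$2,862.39

Periodic rate i = 0.085/12 = 0.00708333; n = 23 × 12 = 276 periods.
PMT = 346500 / ( [1 − (1+0.00708333)^(−276)] / 0.00708333 ) = 346500 / 121.052692 = 2,862.3899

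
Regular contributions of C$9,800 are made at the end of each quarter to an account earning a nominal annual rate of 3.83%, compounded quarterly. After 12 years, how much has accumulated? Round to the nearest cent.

C$593,611.07

Periodic rate i = 0.0383/4 = 0.009575; n = 12 × 4 = 48 periods.
Accumulation factor s(48|0.009575) = 60.572558; FV = 9800 × 60.572558 = 593,611.0718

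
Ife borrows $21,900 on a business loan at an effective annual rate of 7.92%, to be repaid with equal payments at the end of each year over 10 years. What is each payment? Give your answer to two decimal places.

$3,251.98

Annuity-PV factor = 6.734361; PMT = 21900 / 6.734361 = 3,251.9787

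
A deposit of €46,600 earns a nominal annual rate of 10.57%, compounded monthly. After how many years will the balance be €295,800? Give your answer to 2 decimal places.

17.56 years

Periodic rate i = 0.1057/12 = 0.00880833.
n = ln(295800/46600) / ln(1+0.00880833) = ln(6.34764) / 0.008770 = 210.7334 months
= 210.7334/12 years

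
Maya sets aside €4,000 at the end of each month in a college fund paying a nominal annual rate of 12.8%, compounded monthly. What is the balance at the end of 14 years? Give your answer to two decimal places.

Periodic rate i = 0.128/12 = 0.0106667; n = 14 × 12 = 168 periods.
FV = PMT · [(1+i)^n − 1] / i = 4000 · 463.571212 = 1,854,284.8474

€1,854,284.85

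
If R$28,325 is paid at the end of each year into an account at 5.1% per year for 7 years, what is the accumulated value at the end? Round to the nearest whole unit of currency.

FV = PMT · [(1+i)^n − 1] / i = 28325 · 8.166822 = 231,325.2413

R$231,325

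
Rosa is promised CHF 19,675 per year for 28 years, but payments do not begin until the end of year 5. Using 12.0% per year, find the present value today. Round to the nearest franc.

CHF 99,836

PV at t=4 (ordinary 28-year annuity): 19675 × a(28|0.12) = 19675 × 7.984423 = 157,093.5180
Discount back 4 years: 157,093.5180 × (1+0.12)^(−4) = 157,093.5180 × 0.635518 = 99,835.7707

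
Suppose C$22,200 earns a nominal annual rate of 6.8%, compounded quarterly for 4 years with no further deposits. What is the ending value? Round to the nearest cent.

C$29,072.89

Periodic rate i = 0.068/4 = 0.017; n = 4 × 4 = 16 periods.
22,200 × (1+0.017)^16 = 22,200 × 1.309590 = 29,072.8911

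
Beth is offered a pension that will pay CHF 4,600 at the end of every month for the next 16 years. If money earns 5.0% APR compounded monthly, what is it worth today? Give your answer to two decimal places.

CHF 607,115.66

i = 0.05/12 = 0.00416667 per month; n = 16·12 = 192.
PV = PMT · [1 − (1+i)^(−n)] / i = 4600 · 131.981666 = 607,115.6622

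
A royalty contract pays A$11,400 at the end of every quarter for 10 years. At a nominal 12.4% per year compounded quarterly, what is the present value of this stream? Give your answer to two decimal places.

With 4 periods per year: i = 0.031, n = 40.
PV = 11400 × [1 − (1+0.031)^(−40)] / 0.031 = 11400 × 22.745630 = 259,300.1783

A$259,300.18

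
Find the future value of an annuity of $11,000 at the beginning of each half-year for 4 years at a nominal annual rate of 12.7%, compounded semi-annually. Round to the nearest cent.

i = 0.127/2 = 0.0635 per half-year; n = 4·2 = 8.
FV = PMT · [(1+i)^n − 1] / i × (1+i) = 11000 · 10.659109 = 117,250.1967
(annuity-due: payments at period start, so ×(1+i).)

$117,250.20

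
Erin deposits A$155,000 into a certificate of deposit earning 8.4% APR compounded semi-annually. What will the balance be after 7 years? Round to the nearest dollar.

A$275,727

Periodic rate i = 0.084/2 = 0.042; n = 7 × 2 = 14 periods.
155,000 × (1+0.042)^14 = 155,000 × 1.778886 = 275,727.2972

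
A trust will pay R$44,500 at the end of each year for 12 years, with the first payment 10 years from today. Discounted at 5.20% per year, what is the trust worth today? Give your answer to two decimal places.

R$247,130.61

PV at t=9 (ordinary 12-year annuity): 44500 × a(12|0.052) = 44500 × 8.764117 = 390,003.2235
PV₀ = 390,003.2235 / (1+0.052)^9 = 390,003.2235 / 1.578126 = 247,130.6083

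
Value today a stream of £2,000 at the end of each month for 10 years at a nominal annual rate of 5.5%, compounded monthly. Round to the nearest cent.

£184,287.16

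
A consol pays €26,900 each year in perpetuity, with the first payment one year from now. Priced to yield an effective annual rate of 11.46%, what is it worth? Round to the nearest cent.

€234,729.49

PV = PMT / i = 26900 / 0.1146 = 234,729.4939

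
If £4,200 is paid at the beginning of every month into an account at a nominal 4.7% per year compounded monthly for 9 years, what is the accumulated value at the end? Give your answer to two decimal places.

£565,478.23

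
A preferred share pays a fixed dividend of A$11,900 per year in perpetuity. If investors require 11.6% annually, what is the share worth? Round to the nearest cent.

PV = PMT / i = 11900 / 0.116 = 102,586.2069

A$102,586.21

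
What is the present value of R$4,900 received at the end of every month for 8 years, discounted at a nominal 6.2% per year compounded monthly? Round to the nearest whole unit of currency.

With 12 periods per year: i = 0.00516667, n = 96.
PV = PMT · [1 − (1+i)^(−n)] / i = 4900 · 75.534243 = 370,117.7918

R$370,118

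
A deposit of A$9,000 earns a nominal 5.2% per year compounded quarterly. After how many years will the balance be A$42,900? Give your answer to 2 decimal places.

Periodic rate i = 0.052/4 = 0.013.
n = ln(42900/9000) / ln(1+0.013) = ln(4.76667) / 0.012916 = 120.9059 quarters
= 120.9059/4 years

30.23 years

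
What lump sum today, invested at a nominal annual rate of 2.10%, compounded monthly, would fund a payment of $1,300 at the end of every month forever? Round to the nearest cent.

$742,857.14

Periodic rate i = 0.021/12 = 0.00175.
PV = PMT / i = 1300 / 0.00175 = 742,857.1429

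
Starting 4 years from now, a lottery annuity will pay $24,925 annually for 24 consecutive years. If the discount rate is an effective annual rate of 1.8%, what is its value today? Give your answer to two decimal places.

Value one period before first payment (t=3): 24925 × [1 − (1+0.018)^(−24)] / 0.018 = 24925 × 19.349533 = 482,287.0991
PV₀ = 482,287.0991 / (1+0.018)^3 = 482,287.0991 / 1.054978 = 457,153.7757

$457,153.78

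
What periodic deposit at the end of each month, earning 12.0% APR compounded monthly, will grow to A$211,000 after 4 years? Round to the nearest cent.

A$3,446.44

Periodic rate i = 0.12/12 = 0.01; n = 4 × 12 = 48 periods.
PMT = 211000 / ( [(1+0.01)^48 − 1] / 0.01 ) = 211000 / 61.222608 = 3,446.4393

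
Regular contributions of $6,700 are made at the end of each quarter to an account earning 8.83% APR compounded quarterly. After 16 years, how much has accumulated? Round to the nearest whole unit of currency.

$924,129

i = 0.0883/4 = 0.022075 per quarter; n = 16·4 = 64.
FV = 6700 × [(1+0.022075)^64 − 1] / 0.022075 = 6700 × 137.929761 = 924,129.3979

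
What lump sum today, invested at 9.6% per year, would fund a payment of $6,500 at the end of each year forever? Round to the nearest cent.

$67,708.33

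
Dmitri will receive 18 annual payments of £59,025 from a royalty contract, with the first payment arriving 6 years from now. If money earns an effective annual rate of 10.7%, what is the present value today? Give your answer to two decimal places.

PV at t=5 (ordinary 18-year annuity): 59025 × a(18|0.107) = 59025 × 7.846251 = 463,124.9634
Discount back 5 years: 463,124.9634 × (1+0.107)^(−5) = 463,124.9634 × 0.601536 = 278,586.5125

£278,586.51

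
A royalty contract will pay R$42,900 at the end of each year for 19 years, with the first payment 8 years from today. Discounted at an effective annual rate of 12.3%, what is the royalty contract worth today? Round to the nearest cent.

PV at t=7 (ordinary 19-year annuity): 42900 × a(19|0.123) = 42900 × 7.232901 = 310,291.4715
PV₀ = 310,291.4715 / (1+0.123)^7 = 310,291.4715 / 2.252466 = 137,756.3240

R$137,756.32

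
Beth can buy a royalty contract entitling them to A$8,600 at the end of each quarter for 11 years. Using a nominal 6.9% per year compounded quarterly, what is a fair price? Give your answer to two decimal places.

With 4 periods per year: i = 0.01725, n = 44.
PV = PMT · [1 − (1+i)^(−n)] / i = 8600 · 30.656583 = 263,646.6140

A$263,646.61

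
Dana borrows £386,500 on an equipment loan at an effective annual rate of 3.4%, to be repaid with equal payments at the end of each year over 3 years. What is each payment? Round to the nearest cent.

PMT = 386500 / ( [1 − (1+0.034)^(−3)] / 0.034 ) = 386500 / 2.806997 = 137,691.6188

£137,691.62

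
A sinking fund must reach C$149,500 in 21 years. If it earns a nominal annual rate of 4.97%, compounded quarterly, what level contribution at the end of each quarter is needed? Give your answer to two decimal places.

With 4 periods per year: i = 0.012425, n = 84.
FV-annuity factor = 146.599727; PMT = 149500 / 146.599727 = 1,019.7836

C$1,019.78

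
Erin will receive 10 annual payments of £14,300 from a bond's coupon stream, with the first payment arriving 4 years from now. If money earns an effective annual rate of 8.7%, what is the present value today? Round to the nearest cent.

£72,406.87

Value one period before first payment (t=3): 14300 × [1 − (1+0.087)^(−10)] / 0.087 = 14300 × 6.503279 = 92,996.8880
PV₀ = 92,996.8880 / (1+0.087)^3 = 92,996.8880 / 1.284366 = 72,406.8716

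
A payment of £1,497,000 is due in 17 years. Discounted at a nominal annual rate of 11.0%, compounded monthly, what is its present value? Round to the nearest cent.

i = 0.11/12 = 0.00916667 per month; n = 17·12 = 204.
Discount factor = (1+0.00916667)^(−204) = 0.155442; PV = 1,497,000 × 0.155442 = 232,697.0046

£232,697.00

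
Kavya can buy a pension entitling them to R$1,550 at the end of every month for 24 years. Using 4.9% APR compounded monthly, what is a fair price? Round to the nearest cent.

Periodic rate i = 0.049/12 = 0.00408333; n = 24 × 12 = 288 periods.
PV = 1550 × [1 − (1+0.00408333)^(−288)] / 0.00408333 = 1550 × 169.163284 = 262,203.0904

R$262,203.09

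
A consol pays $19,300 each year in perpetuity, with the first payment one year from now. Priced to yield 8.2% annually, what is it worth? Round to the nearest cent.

$235,365.85

PV = C/r = 19300/0.082 = 235,365.8537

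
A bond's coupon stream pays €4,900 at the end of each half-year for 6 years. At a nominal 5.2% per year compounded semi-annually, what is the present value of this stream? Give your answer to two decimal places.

i = 0.052/2 = 0.026 per half-year; n = 6·2 = 12.
PV = PMT · [1 − (1+i)^(−n)] / i = 4900 · 10.195931 = 49,960.0621

€49,960.06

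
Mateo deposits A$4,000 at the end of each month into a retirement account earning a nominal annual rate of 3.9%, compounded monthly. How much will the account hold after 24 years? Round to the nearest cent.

i = 0.039/12 = 0.00325 per month; n = 24·12 = 288.
FV = PMT · [(1+i)^n − 1] / i = 4000 · 475.660023 = 1,902,640.0920

A$1,902,640.09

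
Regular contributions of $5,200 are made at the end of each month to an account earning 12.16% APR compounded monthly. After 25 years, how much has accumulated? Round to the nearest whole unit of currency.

$10,051,655

i = 0.1216/12 = 0.0101333 per month; n = 25·12 = 300.
FV = 5200 × [(1+0.0101333)^300 − 1] / 0.0101333 = 5200 × 1933.010510 = 10,051,654.6546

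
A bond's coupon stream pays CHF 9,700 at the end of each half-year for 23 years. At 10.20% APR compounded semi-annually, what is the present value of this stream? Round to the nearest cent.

CHF 170,899.66

Periodic rate i = 0.102/2 = 0.051; n = 23 × 2 = 46 periods.
PV = PMT · [1 − (1+i)^(−n)] / i = 9700 · 17.618522 = 170,899.6639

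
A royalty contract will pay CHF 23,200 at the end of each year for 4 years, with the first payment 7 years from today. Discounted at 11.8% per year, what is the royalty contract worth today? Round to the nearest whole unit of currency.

PV at t=6 (ordinary 4-year annuity): 23200 × a(4|0.118) = 23200 × 3.050188 = 70,764.3586
PV₀ = 70,764.3586 / (1+0.118)^6 = 70,764.3586 / 1.952769 = 36,237.9610

CHF 36,238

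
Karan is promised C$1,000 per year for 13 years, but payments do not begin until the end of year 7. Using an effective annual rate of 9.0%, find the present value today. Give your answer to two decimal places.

C$4,464.20

Value one period before first payment (t=6): 1000 × [1 − (1+0.09)^(−13)] / 0.09 = 1000 × 7.486904 = 7,486.9039
Discount back 6 years: 7,486.9039 × (1+0.09)^(−6) = 7,486.9039 × 0.596267 = 4,464.1962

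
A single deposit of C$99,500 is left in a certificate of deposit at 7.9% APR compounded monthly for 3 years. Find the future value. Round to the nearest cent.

Periodic rate i = 0.079/12 = 0.00658333; n = 3 × 12 = 36 periods.
99,500 × (1+0.00658333)^36 = 99,500 × 1.266457 = 126,012.4770

C$126,012.48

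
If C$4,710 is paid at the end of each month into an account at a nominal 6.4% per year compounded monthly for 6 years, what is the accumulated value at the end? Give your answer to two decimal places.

With 12 periods per year: i = 0.00533333, n = 72.
FV = 4710 × [(1+0.00533333)^72 − 1] / 0.00533333 = 4710 × 87.496528 = 412,108.6464

C$412,108.65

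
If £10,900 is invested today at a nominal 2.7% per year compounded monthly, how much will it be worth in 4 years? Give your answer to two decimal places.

£12,141.65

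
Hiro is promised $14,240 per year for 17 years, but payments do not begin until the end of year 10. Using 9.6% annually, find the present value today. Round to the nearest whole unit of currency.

$51,322

PV at t=9 (ordinary 17-year annuity): 14240 × a(17|0.096) = 14240 × 8.224117 = 117,111.4328
PV₀ = 117,111.4328 / (1+0.096)^9 = 117,111.4328 / 2.281891 = 51,322.0868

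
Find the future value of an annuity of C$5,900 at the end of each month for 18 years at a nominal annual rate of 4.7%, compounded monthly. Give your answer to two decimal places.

With 12 periods per year: i = 0.00391667, n = 216.
Accumulation factor s(216|0.00391667) = 338.670498; FV = 5900 × 338.670498 = 1,998,155.9401

C$1,998,155.94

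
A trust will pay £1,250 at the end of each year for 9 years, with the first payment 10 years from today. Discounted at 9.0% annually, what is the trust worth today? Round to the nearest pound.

£3,450

Value one period before first payment (t=9): 1250 × [1 − (1+0.09)^(−9)] / 0.09 = 1250 × 5.995247 = 7,494.0586
Discount back 9 years: 7,494.0586 × (1+0.09)^(−9) = 7,494.0586 × 0.460428 = 3,450.4728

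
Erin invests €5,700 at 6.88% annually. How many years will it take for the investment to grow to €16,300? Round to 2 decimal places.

15.79 years

n = ln(16300/5700) / ln(1+0.0688) = ln(2.85965) / 0.066537 = 15.7913 years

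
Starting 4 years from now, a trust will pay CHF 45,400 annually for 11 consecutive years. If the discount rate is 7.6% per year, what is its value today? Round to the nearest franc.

CHF 265,293

Value one period before first payment (t=3): 45400 × [1 − (1+0.076)^(−11)] / 0.076 = 45400 × 7.279599 = 330,493.7998
Discount back 3 years: 330,493.7998 × (1+0.076)^(−3) = 330,493.7998 × 0.802718 = 265,293.4347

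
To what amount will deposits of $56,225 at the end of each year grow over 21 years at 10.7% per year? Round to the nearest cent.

$3,917,219.79

FV = PMT · [(1+i)^n − 1] / i = 56225 · 69.670428 = 3,917,219.7905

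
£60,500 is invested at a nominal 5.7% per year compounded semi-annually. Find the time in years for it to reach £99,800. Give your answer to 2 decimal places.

8.91 years

Periodic rate i = 0.057/2 = 0.0285.
(1+i)^n = 99800/60500 = 1.64959, so n = ln 1.64959 / ln 1.0285 = 17.8114 half-years
= 17.8114/2 years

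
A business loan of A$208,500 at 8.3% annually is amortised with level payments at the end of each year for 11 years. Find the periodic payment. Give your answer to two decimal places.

A$29,632.40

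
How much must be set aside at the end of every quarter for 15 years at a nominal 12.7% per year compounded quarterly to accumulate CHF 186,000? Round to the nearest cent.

Periodic rate i = 0.127/4 = 0.03175; n = 15 × 4 = 60 periods.
FV-annuity factor = 173.962820; PMT = 186000 / 173.962820 = 1,069.1940

CHF 1,069.19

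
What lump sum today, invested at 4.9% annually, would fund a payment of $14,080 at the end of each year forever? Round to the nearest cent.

$287,346.94

PV = C/r = 14080/0.049 = 287,346.9388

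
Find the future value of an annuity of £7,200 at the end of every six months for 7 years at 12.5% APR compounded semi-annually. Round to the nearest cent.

i = 0.125/2 = 0.0625 per half-year; n = 7·2 = 14.
FV = PMT · [(1+i)^n − 1] / i = 7200 · 21.387388 = 153,989.1934

£153,989.19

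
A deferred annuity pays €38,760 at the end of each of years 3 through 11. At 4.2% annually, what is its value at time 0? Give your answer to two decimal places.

€263,026.67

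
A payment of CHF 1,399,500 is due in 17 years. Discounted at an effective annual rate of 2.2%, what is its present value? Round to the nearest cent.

PV = FV·(1+i)^(−n) = 1,399,500 × 0.690772 = 966,735.5164

CHF 966,735.52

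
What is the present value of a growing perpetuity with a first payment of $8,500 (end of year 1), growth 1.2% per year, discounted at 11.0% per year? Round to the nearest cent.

PV = PMT / (i − g) = 8500 / (0.11 − 0.012) = 8500 / 0.098000 = 86,734.6939

$86,734.69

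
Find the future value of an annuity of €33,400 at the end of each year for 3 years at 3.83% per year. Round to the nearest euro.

€104,087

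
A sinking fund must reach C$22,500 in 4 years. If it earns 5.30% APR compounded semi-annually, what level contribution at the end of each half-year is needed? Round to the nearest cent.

C$2,561.87

With 2 periods per year: i = 0.0265, n = 8.
PMT = 22500 / ( [(1+0.0265)^8 − 1] / 0.0265 ) = 22500 / 8.782657 = 2,561.8672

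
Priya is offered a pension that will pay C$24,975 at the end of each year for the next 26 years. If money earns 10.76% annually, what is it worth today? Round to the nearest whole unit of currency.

PV = 24975 × [1 − (1+0.1076)^(−26)] / 0.1076 = 24975 × 8.641705 = 215,826.5837

C$215,827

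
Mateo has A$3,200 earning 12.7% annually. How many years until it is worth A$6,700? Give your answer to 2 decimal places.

6.18 years

(1+i)^n = 6700/3200 = 2.09375, so n = ln 2.09375 / ln 1.127 = 6.1807 years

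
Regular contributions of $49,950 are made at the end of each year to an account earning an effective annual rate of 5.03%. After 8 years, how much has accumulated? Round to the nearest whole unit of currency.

Accumulation factor s(8|0.0503) = 9.559361; FV = 49950 × 9.559361 = 477,490.0874

$477,490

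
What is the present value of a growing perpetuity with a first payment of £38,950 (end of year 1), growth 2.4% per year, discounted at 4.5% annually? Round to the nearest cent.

£1,854,761.90

PV = D₁/(r − g) = 38950/(0.045 − 0.024) = 1,854,761.9048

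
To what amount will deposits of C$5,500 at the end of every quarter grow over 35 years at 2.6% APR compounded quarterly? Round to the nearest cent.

C$1,249,784.12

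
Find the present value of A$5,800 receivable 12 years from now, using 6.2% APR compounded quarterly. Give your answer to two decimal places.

With 4 periods per year: i = 0.0155, n = 48.
Discount factor = (1+0.0155)^(−48) = 0.477929; PV = 5,800 × 0.477929 = 2,771.9887

A$2,771.99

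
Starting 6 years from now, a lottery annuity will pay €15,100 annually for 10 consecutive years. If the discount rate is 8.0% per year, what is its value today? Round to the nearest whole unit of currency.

€68,958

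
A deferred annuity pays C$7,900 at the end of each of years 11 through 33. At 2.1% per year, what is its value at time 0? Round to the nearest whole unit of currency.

PV at t=10 (ordinary 23-year annuity): 7900 × a(23|0.021) = 7900 × 18.094134 = 142,943.6577
Discount back 10 years: 142,943.6577 × (1+0.021)^(−10) = 142,943.6577 × 0.812349 = 116,120.1184

C$116,120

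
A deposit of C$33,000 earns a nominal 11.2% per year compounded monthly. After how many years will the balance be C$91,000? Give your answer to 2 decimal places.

9.10 years

Periodic rate i = 0.112/12 = 0.00933333.
n = ln(91000/33000) / ln(1+0.00933333) = ln(2.75758) / 0.009290 = 109.1870 months
= 109.1870/12 years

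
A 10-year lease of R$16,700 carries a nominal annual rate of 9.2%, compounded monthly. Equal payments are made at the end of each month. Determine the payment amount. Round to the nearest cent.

R$213.36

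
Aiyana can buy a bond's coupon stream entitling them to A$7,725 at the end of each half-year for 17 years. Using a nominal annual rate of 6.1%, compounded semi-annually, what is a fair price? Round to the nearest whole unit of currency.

With 2 periods per year: i = 0.0305, n = 34.
Annuity factor a(34|0.0305) = 20.981823; PV = 7725 × 20.981823 = 162,084.5803

A$162,085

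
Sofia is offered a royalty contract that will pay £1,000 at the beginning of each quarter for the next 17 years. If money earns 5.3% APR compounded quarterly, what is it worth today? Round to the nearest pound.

£45,227

i = 0.053/4 = 0.01325 per quarter; n = 17·4 = 68.
PV = 1000 × [1 − (1+0.01325)^(−68)] / 0.01325 × (1+i) = 1000 × 45.227377 = 45,227.3772
Payments are at the start of each period, so multiply by (1+i).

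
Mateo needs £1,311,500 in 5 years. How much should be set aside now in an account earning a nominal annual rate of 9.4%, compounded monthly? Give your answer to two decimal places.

£821,192.93

Periodic rate i = 0.094/12 = 0.00783333; n = 5 × 12 = 60 periods.
PV = FV·(1+i)^(−n) = 1,311,500 × 0.626148 = 821,192.9298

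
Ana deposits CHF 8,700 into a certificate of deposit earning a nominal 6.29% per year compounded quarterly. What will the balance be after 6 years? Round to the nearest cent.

CHF 12,651.64

i = 0.0629/4 = 0.015725 per quarter; n = 6·4 = 24.
8,700 × (1+0.015725)^24 = 8,700 × 1.454211 = 12,651.6351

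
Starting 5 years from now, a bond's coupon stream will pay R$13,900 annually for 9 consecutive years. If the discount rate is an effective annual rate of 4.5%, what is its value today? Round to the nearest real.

R$84,725

PV at t=4 (ordinary 9-year annuity): 13900 × a(9|0.045) = 13900 × 7.268790 = 101,036.1879
Discount back 4 years: 101,036.1879 × (1+0.045)^(−4) = 101,036.1879 × 0.838561 = 84,725.0415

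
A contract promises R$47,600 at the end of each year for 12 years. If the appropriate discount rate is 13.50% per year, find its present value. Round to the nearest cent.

PV = 47600 × [1 − (1+0.135)^(−12)] / 0.135 = 47600 × 5.786658 = 275,444.9170

R$275,444.92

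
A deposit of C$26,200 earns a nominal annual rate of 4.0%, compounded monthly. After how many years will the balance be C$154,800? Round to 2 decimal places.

44.48 years

Periodic rate i = 0.04/12 = 0.00333333.
n = ln(154800/26200) / ln(1+0.00333333) = ln(5.90840) / 0.003328 = 533.8001 months
= 533.8001/12 years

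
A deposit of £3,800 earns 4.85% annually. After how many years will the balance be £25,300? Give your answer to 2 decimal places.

(1+i)^n = 25300/3800 = 6.65789, so n = ln 6.65789 / ln 1.0485 = 40.0291 years

40.03 years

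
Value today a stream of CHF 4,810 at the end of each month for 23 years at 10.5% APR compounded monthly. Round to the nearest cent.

Periodic rate i = 0.105/12 = 0.00875; n = 23 × 12 = 276 periods.
PV = 4810 × [1 − (1+0.00875)^(−276)] / 0.00875 = 4810 × 103.964453 = 500,069.0188

CHF 500,069.02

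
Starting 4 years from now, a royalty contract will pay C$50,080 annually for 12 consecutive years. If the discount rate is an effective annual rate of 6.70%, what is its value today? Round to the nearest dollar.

PV at t=3 (ordinary 12-year annuity): 50080 × a(12|0.067) = 50080 × 8.071246 = 404,207.9930
PV₀ = 404,207.9930 / (1+0.067)^3 = 404,207.9930 / 1.214768 = 332,745.0771

C$332,745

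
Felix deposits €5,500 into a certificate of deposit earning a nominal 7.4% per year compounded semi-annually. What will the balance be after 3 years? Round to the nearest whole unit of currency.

€6,840

With 2 periods per year: i = 0.037, n = 6.
FV = PV·(1+i)^n = 5,500 × 1.243577 = 6,839.6713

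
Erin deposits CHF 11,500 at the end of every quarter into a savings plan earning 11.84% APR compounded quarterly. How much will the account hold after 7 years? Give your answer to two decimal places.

Periodic rate i = 0.1184/4 = 0.0296; n = 7 × 4 = 28 periods.
Accumulation factor s(28|0.0296) = 42.674974; FV = 11500 × 42.674974 = 490,762.2015

CHF 490,762.20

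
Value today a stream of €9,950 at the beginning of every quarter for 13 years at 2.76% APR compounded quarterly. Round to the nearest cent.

€436,500.78

i = 0.0276/4 = 0.0069 per quarter; n = 13·4 = 52.
PV = 9950 × [1 − (1+0.0069)^(−52)] / 0.0069 × (1+i) = 9950 × 43.869425 = 436,500.7813
Payments are at the start of each period, so multiply by (1+i).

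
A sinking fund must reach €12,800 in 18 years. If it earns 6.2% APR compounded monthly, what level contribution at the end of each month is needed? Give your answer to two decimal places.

Periodic rate i = 0.062/12 = 0.00516667; n = 18 × 12 = 216 periods.
FV-annuity factor = 395.586069; PMT = 12800 / 395.586069 = 32.3571

€32.36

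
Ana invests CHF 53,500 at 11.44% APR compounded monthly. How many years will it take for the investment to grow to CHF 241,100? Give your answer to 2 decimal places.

13.22 years

Periodic rate i = 0.1144/12 = 0.00953333.
n = ln(241100/53500) / ln(1+0.00953333) = ln(4.50654) / 0.009488 = 158.6743 months
= 158.6743/12 years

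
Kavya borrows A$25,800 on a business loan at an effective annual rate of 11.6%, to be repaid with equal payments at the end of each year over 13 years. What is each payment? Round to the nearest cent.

Annuity-PV factor = 6.550989; PMT = 25800 / 6.550989 = 3,938.3365

A$3,938.34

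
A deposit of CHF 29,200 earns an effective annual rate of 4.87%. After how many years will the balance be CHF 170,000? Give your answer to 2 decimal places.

(1+i)^n = 170000/29200 = 5.82192, so n = ln 5.82192 / ln 1.0487 = 37.0469 years

37.05 years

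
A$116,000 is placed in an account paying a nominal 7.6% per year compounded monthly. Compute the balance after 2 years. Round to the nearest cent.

A$134,977.88

With 12 periods per year: i = 0.00633333, n = 24.
116,000 × (1+0.00633333)^24 = 116,000 × 1.163602 = 134,977.8756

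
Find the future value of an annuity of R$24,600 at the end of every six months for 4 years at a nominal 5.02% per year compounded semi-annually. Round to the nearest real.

R$214,985

With 2 periods per year: i = 0.0251, n = 8.
FV = PMT · [(1+i)^n − 1] / i = 24600 · 8.739210 = 214,984.5659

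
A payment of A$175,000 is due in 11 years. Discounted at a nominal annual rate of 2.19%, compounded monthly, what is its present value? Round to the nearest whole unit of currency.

A$137,566

Periodic rate i = 0.0219/12 = 0.001825; n = 11 × 12 = 132 periods.
PV = FV·(1+i)^(−n) = 175,000 × 0.786093 = 137,566.2375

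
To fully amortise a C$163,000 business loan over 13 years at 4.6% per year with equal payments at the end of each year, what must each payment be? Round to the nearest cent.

C$16,936.93

Annuity-PV factor = 9.623939; PMT = 163000 / 9.623939 = 16,936.9314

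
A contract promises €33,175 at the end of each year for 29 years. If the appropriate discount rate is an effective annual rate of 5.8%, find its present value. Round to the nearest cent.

PV = 33175 × [1 − (1+0.058)^(−29)] / 0.058 = 33175 × 13.880231 = 460,476.6719

€460,476.67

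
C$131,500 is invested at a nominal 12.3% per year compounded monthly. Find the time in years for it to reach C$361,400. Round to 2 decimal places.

Periodic rate i = 0.123/12 = 0.01025.
n = ln(361400/131500) / ln(1+0.01025) = ln(2.74829) / 0.010198 = 99.1367 months
= 99.1367/12 years

8.26 years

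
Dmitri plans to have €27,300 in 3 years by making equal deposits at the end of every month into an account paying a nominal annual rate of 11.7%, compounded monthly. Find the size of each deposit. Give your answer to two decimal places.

€636.67

i = 0.117/12 = 0.00975 per month; n = 3·12 = 36.
PMT = 27300 / ( [(1+0.00975)^36 − 1] / 0.00975 ) = 27300 / 42.879429 = 636.6689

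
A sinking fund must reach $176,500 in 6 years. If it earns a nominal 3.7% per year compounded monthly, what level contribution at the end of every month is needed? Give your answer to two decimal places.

$2,193.11

With 12 periods per year: i = 0.00308333, n = 72.
FV-annuity factor = 80.479461; PMT = 176500 / 80.479461 = 2,193.1062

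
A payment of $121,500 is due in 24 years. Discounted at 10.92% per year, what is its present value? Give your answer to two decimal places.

PV = 121,500 / (1 + 0.1092)^24 = 121,500 / 12.029198 = 10,100.4243

$10,100.42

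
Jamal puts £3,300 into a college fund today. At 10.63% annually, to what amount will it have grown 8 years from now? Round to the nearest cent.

£7,404.53

FV = PV·(1+i)^n = 3,300 × 2.243796 = 7,404.5256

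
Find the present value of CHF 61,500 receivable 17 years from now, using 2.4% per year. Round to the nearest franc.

PV = FV·(1+i)^(−n) = 61,500 × 0.668191 = 41,093.7574

CHF 41,094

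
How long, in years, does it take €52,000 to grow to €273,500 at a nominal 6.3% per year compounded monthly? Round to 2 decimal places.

26.42 years

Periodic rate i = 0.063/12 = 0.00525.
n = ln(273500/52000) / ln(1+0.00525) = ln(5.25962) / 0.005236 = 317.0308 months
= 317.0308/12 years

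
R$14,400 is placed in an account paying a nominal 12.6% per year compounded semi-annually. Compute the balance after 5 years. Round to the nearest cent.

i = 0.126/2 = 0.063 per half-year; n = 5·2 = 10.
FV = 14,400 × (1 + 0.063)^10 = 26,527.4276

R$26,527.43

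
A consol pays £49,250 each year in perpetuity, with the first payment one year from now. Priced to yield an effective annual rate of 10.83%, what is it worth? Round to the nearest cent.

PV = PMT / i = 49250 / 0.1083 = 454,755.3093

£454,755.31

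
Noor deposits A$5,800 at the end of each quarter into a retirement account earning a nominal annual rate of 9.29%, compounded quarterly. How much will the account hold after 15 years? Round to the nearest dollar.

With 4 periods per year: i = 0.023225, n = 60.
FV = PMT · [(1+i)^n − 1] / i = 5800 · 127.674124 = 740,509.9205

A$740,510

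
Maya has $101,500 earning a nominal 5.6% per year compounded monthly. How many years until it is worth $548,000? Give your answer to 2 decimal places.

30.18 years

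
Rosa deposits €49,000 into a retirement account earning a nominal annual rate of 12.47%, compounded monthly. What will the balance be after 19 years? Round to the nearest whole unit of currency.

With 12 periods per year: i = 0.0103917, n = 228.
49,000 × (1+0.0103917)^228 = 49,000 × 10.560009 = 517,440.4444

€517,440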